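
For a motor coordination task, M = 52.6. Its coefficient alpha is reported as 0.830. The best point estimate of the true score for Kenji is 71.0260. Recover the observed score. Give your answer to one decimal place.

T̂ = ρX + (1 − ρ)μ  ⇒  X = (T̂ − (1 − ρ)μ) / ρ
X = (71.0260 − 0.170 × 52.6) / 0.830 = (71.0260 − 8.9420) / 0.830 = 62.0840 / 0.830 = 74.800

74.8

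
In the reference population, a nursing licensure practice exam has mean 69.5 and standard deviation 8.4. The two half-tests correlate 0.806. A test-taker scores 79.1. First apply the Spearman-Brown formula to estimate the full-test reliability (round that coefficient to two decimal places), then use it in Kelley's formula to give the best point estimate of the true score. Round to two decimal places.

78.04

Spearman-Brown: ρ = 2r/(1 + r) = 2(0.806)/(1 + 0.806) = 1.6120/1.806 = 0.8926 → 0.89
T̂ = 0.89(79.1) + 0.11(69.5) = 70.399 + 7.645 = 78.044 → 78.04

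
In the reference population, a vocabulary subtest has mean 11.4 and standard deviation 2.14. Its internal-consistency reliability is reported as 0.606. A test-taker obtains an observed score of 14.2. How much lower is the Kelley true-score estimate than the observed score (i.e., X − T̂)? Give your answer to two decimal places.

T̂ = 0.606(14.2) + 0.394(11.4) = 8.6052 + 4.4916 = 13.0968 → 13.097
X − T̂ = 14.2 − 13.097 = 1.103 → 1.10

1.10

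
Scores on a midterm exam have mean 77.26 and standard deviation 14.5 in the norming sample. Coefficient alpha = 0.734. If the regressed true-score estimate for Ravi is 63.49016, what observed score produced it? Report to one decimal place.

T̂ = ρX + (1 − ρ)μ  ⇒  X = (T̂ − (1 − ρ)μ) / ρ
X = (63.49016 − 0.266 × 77.26) / 0.734 = (63.49016 − 20.55116) / 0.734 = 42.93900 / 0.734 = 58.500

58.5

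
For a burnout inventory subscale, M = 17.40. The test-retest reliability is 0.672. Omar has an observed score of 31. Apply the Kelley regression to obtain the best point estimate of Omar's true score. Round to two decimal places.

26.54

Kelley's formula gives T̂ = 0.672·31 + 0.328·17.40 = 20.832 + 5.70720 = 26.539.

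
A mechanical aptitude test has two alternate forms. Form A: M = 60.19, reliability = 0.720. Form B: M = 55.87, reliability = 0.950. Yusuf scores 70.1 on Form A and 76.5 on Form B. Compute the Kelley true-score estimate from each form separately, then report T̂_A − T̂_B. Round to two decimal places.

-8.14

T̂_A = 0.720(70.1) + 0.280(60.19) = 67.3252
T̂_B = 0.950(76.5) + 0.050(55.87) = 75.4685
T̂_A − T̂_B = -8.1433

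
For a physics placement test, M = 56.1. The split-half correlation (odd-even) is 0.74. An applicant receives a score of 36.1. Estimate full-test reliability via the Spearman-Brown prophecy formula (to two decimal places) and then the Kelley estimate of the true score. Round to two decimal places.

39.10

Spearman-Brown: ρ = 2r/(1 + r) = 2(0.74)/(1 + 0.74) = 1.480/1.74 = 0.8506 → 0.85
T̂ = 0.85(36.1) + 0.15(56.1) = 30.685 + 8.415 = 39.100 → 39.10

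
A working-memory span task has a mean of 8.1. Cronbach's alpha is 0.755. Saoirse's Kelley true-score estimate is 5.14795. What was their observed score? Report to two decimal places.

4.19

T̂ = ρX + (1 − ρ)μ  ⇒  X = (T̂ − (1 − ρ)μ) / ρ
X = (5.14795 − 0.245 × 8.1) / 0.755 = (5.14795 − 1.9845) / 0.755 = 3.16345 / 0.755 = 4.1900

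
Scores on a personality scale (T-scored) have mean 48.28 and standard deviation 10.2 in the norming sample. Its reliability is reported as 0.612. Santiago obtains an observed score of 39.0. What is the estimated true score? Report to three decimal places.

Regress the observed score toward the mean by the unreliability: T̂ = 0.612·39.0 + 0.388·48.28 = 23.8680 + 18.73264 = 42.6006.

42.601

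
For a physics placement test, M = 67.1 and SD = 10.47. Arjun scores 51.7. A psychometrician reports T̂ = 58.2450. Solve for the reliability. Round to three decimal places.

0.575

T̂ = ρX + (1 − ρ)μ  ⇒  T̂ − μ = ρ(X − μ)
ρ = (T̂ − μ)/(X − μ) = (58.2450 − 67.1) / (51.7 − 67.1) = -8.8550 / -15.4 = 0.57500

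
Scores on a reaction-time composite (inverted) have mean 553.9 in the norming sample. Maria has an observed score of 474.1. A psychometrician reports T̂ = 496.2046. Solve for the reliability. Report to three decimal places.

0.723

T̂ = ρX + (1 − ρ)μ  ⇒  T̂ − μ = ρ(X − μ)
ρ = (T̂ − μ)/(X − μ) = (496.2046 − 553.9) / (474.1 − 553.9) = -57.6954 / -79.8 = 0.72300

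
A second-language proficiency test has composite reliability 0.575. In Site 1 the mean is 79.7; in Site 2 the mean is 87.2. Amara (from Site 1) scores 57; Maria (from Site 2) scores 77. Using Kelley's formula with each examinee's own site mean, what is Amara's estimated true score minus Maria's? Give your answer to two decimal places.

-14.69

T̂_Amara = 0.575(57) + 0.425(79.7) = 66.6475
T̂_Maria = 0.575(77) + 0.425(87.2) = 81.3350
Difference = 66.6475 − 81.3350 = -14.6875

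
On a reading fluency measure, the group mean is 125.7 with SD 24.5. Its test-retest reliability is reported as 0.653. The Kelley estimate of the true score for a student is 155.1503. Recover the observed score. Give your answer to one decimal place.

170.8

T̂ = ρX + (1 − ρ)μ  ⇒  X = (T̂ − (1 − ρ)μ) / ρ
X = (155.1503 − 0.347 × 125.7) / 0.653 = (155.1503 − 43.6179) / 0.653 = 111.5324 / 0.653 = 170.800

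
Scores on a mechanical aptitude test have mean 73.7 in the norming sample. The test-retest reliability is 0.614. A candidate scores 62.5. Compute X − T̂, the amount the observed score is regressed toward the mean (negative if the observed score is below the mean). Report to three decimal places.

-4.323

Weight the observed score by reliability and the mean by (1 − reliability): T̂ = 0.614·62.5 + 0.386·73.7 = 38.3750 + 28.4482 = 66.82320.
X − T̂ = 62.5 − 66.8232 = -4.3232 → -4.323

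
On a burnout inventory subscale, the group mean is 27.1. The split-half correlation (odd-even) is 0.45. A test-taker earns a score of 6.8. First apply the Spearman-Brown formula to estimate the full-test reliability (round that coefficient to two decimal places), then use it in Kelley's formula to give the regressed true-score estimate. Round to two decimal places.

Spearman-Brown: ρ = 2r/(1 + r) = 2(0.45)/(1 + 0.45) = 0.900/1.45 = 0.6207 → 0.62
Kelley's formula gives T̂ = 0.62·6.8 + 0.38·27.1 = 4.216 + 10.298 = 14.514.

14.51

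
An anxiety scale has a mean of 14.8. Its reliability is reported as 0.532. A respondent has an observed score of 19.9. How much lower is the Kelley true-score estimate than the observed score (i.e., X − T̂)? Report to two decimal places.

2.39

Weight the observed score by reliability and the mean by (1 − reliability): T̂ = 0.532·19.9 + 0.468·14.8 = 10.5868 + 6.9264 = 17.5132.
X − T̂ = 19.9 − 17.513 = 2.387 → 2.39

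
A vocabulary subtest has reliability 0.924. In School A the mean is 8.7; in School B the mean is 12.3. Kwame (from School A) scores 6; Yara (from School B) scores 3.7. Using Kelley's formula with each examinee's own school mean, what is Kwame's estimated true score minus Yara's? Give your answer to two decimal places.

T̂_Kwame = 0.924(6) + 0.076(8.7) = 6.2052
T̂_Yara = 0.924(3.7) + 0.076(12.3) = 4.3536
Difference = 6.2052 − 4.3536 = 1.8516

1.85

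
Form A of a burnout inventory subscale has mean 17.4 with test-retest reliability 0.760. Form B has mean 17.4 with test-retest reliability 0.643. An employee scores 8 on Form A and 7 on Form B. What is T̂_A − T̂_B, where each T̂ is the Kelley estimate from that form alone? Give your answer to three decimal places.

T̂_A = 0.760(8) + 0.240(17.4) = 10.25600
T̂_B = 0.643(7) + 0.357(17.4) = 10.71280
T̂_A − T̂_B = -0.45680

-0.457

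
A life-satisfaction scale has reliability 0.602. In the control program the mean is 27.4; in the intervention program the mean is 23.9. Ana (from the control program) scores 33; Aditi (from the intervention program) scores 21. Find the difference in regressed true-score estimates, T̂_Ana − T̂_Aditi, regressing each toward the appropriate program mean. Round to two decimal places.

T̂_Ana = 0.602(33) + 0.398(27.4) = 30.7712
T̂_Aditi = 0.602(21) + 0.398(23.9) = 22.1542
Difference = 30.7712 − 22.1542 = 8.6170

8.62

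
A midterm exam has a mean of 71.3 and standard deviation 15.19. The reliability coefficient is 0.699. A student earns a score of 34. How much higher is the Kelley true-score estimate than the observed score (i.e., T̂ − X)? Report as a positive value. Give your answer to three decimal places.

11.227

T̂ = 0.699(34) + 0.301(71.3) = 23.766 + 21.4613 = 45.22730 → 45.2273
T̂ − X = 45.2273 − 34 = 11.2273 → 11.227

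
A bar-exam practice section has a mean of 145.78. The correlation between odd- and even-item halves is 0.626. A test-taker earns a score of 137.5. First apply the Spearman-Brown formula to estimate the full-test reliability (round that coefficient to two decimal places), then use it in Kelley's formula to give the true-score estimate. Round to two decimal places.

Spearman-Brown: ρ = 2r/(1 + r) = 2(0.626)/(1 + 0.626) = 1.2520/1.626 = 0.7700 → 0.77
T̂ = ρX + (1 − ρ)μ
  = 0.77 × 137.5 + 0.23 × 145.78
  = 105.875 + 33.5294
  = 139.404
  ≈ 139.40

139.40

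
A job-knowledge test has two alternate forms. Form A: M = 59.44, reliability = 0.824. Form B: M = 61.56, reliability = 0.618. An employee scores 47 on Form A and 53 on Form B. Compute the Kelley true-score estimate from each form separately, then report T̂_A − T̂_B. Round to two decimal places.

T̂_A = 0.824(47) + 0.176(59.44) = 49.1894
T̂_B = 0.618(53) + 0.382(61.56) = 56.2699
T̂_A − T̂_B = -7.0805

-7.08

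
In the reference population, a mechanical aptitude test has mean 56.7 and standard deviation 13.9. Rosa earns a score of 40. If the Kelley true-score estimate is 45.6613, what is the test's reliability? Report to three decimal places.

T̂ = ρX + (1 − ρ)μ  ⇒  T̂ − μ = ρ(X − μ)
ρ = (T̂ − μ)/(X − μ) = (45.6613 − 56.7) / (40 − 56.7) = -11.0387 / -16.7 = 0.66100

0.661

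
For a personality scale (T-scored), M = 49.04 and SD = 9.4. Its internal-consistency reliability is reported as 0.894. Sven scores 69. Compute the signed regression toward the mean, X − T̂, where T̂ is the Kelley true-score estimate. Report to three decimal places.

2.116

Weight the observed score by reliability and the mean by (1 − reliability): T̂ = 0.894·69 + 0.106·49.04 = 61.686 + 5.19824 = 66.88424.
X − T̂ = 69 − 66.8842 = 2.1158 → 2.116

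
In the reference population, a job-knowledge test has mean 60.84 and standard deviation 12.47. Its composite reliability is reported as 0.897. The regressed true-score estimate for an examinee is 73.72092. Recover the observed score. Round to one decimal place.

T̂ = ρX + (1 − ρ)μ  ⇒  X = (T̂ − (1 − ρ)μ) / ρ
X = (73.72092 − 0.103 × 60.84) / 0.897 = (73.72092 − 6.26652) / 0.897 = 67.45440 / 0.897 = 75.200

75.2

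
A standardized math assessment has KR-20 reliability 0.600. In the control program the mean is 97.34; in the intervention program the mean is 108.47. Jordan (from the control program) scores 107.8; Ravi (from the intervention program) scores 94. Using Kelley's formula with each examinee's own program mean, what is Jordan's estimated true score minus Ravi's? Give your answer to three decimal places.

3.828

T̂_Jordan = 0.600(107.8) + 0.400(97.34) = 103.61600
T̂_Ravi = 0.600(94) + 0.400(108.47) = 99.78800
Difference = 103.61600 − 99.78800 = 3.82800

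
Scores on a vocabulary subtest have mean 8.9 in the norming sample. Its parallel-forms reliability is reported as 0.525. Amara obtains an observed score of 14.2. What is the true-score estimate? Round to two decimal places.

T̂ = 0.525(14.2) + 0.475(8.9) = 7.4550 + 4.2275 = 11.683 → 11.68

11.68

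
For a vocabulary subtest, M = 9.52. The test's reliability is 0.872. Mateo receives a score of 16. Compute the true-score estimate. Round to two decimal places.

Weight the observed score by reliability and the mean by (1 − reliability): T̂ = 0.872·16 + 0.128·9.52 = 13.952 + 1.21856 = 15.171.

15.17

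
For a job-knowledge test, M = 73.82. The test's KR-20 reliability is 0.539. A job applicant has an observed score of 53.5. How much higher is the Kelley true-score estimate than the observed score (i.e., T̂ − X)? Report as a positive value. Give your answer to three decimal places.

T̂ = ρX + (1 − ρ)μ
  = 0.539 × 53.5 + 0.461 × 73.82
  = 28.8365 + 34.03102
  = 62.86752
  ≈ 62.8675
T̂ − X = 62.8675 − 53.5 = 9.3675 → 9.368

9.368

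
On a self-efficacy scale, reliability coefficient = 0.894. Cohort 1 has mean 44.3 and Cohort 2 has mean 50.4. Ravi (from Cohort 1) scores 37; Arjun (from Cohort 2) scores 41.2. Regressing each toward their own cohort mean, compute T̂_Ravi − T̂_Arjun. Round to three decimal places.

T̂_Ravi = 0.894(37) + 0.106(44.3) = 37.77380
T̂_Arjun = 0.894(41.2) + 0.106(50.4) = 42.17520
Difference = 37.77380 − 42.17520 = -4.40140

-4.401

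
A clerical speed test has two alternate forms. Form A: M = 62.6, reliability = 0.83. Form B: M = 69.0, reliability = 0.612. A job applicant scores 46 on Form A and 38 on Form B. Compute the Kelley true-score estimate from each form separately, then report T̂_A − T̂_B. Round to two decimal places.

-1.21

T̂_A = 0.83(46) + 0.17(62.6) = 48.8220
T̂_B = 0.612(38) + 0.388(69.0) = 50.0280
T̂_A − T̂_B = -1.2060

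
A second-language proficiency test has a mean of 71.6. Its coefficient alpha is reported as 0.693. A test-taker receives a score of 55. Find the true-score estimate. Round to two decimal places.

60.10

Regress the observed score toward the mean by the unreliability: T̂ = 0.693·55 + 0.307·71.6 = 38.115 + 21.9812 = 60.096.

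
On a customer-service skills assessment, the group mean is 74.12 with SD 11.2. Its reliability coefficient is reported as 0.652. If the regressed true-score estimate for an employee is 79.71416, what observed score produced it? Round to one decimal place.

T̂ = ρX + (1 − ρ)μ  ⇒  X = (T̂ − (1 − ρ)μ) / ρ
X = (79.71416 − 0.348 × 74.12) / 0.652 = (79.71416 − 25.79376) / 0.652 = 53.92040 / 0.652 = 82.700

82.7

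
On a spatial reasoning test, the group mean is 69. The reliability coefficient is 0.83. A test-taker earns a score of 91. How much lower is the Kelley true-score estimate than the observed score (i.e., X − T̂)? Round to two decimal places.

T̂ = 0.83(91) + 0.17(69) = 75.53 + 11.73 = 87.2600 → 87.260
X − T̂ = 91 − 87.260 = 3.740 → 3.74

3.74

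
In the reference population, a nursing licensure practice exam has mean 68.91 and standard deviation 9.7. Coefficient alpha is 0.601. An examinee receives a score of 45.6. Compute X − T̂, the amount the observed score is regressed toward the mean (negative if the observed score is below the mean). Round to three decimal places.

-9.301

Kelley's formula gives T̂ = 0.601·45.6 + 0.399·68.91 = 27.4056 + 27.49509 = 54.90069.
X − T̂ = 45.6 − 54.9007 = -9.3007 → -9.301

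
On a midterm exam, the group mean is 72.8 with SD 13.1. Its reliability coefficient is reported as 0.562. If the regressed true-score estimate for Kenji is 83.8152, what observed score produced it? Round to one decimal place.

92.4

T̂ = ρX + (1 − ρ)μ  ⇒  X = (T̂ − (1 − ρ)μ) / ρ
X = (83.8152 − 0.438 × 72.8) / 0.562 = (83.8152 − 31.8864) / 0.562 = 51.9288 / 0.562 = 92.400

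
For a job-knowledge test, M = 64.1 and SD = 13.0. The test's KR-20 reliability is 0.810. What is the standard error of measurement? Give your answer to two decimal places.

SEM = SD · √(1 − ρ) = 13.0 × √0.190 = 13.0 × 0.4359 = 5.667

5.67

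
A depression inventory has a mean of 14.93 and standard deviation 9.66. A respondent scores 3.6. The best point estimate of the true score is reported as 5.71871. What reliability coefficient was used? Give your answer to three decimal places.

0.813

T̂ = ρX + (1 − ρ)μ  ⇒  T̂ − μ = ρ(X − μ)
ρ = (T̂ − μ)/(X − μ) = (5.71871 − 14.93) / (3.6 − 14.93) = -9.21129 / -11.33 = 0.81300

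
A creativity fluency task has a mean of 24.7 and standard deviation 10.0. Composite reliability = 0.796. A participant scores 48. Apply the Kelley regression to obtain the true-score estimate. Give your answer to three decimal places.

T̂ = 0.796(48) + 0.204(24.7) = 38.208 + 5.0388 = 43.2468 → 43.247

43.247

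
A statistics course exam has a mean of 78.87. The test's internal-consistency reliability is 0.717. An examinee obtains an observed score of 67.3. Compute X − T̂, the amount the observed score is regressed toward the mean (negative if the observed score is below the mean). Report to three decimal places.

T̂ = 0.717(67.3) + 0.283(78.87) = 48.2541 + 22.32021 = 70.57431 → 70.5743
X − T̂ = 67.3 − 70.5743 = -3.2743 → -3.274

-3.274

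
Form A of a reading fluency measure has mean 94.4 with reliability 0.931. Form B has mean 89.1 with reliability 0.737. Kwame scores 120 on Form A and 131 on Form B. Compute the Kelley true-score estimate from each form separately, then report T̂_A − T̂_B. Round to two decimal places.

T̂_A = 0.931(120) + 0.069(94.4) = 118.2336
T̂_B = 0.737(131) + 0.263(89.1) = 119.9803
T̂_A − T̂_B = -1.7467

-1.75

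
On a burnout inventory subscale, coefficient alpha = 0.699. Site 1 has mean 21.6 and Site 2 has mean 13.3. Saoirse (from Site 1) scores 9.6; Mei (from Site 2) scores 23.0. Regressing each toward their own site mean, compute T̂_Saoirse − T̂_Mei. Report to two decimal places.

T̂_Saoirse = 0.699(9.6) + 0.301(21.6) = 13.2120
T̂_Mei = 0.699(23.0) + 0.301(13.3) = 20.0803
Difference = 13.2120 − 20.0803 = -6.8683

-6.87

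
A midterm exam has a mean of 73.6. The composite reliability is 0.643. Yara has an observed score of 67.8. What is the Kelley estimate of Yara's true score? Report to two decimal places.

T̂ = ρX + (1 − ρ)μ
  = 0.643 × 67.8 + 0.357 × 73.6
  = 43.5954 + 26.2752
  = 69.871
  ≈ 69.87

69.87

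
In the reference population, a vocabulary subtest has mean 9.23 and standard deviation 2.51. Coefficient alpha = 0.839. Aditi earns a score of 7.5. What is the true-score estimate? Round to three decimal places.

7.779

T̂ = 0.839(7.5) + 0.161(9.23) = 6.2925 + 1.48603 = 7.7785 → 7.779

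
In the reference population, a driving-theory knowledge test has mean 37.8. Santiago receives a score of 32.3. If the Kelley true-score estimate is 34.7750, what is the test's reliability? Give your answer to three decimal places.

T̂ = ρX + (1 − ρ)μ  ⇒  T̂ − μ = ρ(X − μ)
ρ = (T̂ − μ)/(X − μ) = (34.7750 − 37.8) / (32.3 − 37.8) = -3.0250 / -5.5 = 0.55000

0.550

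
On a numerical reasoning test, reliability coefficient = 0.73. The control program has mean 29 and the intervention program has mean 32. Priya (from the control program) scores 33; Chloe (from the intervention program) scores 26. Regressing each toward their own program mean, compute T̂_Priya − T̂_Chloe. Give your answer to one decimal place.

4.3

T̂_Priya = 0.73(33) + 0.27(29) = 31.920
T̂_Chloe = 0.73(26) + 0.27(32) = 27.620
Difference = 31.920 − 27.620 = 4.300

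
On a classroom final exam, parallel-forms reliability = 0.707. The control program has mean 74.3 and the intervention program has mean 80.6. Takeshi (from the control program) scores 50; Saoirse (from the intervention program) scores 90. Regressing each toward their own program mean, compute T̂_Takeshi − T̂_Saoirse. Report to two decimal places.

T̂_Takeshi = 0.707(50) + 0.293(74.3) = 57.1199
T̂_Saoirse = 0.707(90) + 0.293(80.6) = 87.2458
Difference = 57.1199 − 87.2458 = -30.1259

-30.13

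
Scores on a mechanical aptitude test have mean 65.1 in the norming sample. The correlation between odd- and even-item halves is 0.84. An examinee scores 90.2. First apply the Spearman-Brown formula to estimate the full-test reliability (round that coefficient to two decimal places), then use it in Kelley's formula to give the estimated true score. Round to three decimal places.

87.941

Spearman-Brown: ρ = 2r/(1 + r) = 2(0.84)/(1 + 0.84) = 1.680/1.84 = 0.9130 → 0.91
T̂ = 0.91(90.2) + 0.09(65.1) = 82.082 + 5.859 = 87.9410 → 87.941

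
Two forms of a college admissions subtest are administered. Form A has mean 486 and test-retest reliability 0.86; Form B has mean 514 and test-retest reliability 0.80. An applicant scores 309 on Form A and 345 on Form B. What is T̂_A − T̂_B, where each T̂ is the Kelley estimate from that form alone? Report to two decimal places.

T̂_A = 0.86(309) + 0.14(486) = 333.7800
T̂_B = 0.80(345) + 0.20(514) = 378.8000
T̂_A − T̂_B = -45.0200

-45.02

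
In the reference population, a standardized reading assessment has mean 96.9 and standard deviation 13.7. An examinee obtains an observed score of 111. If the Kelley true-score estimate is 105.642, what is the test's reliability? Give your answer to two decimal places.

0.62

T̂ = ρX + (1 − ρ)μ  ⇒  T̂ − μ = ρ(X − μ)
ρ = (T̂ − μ)/(X − μ) = (105.642 − 96.9) / (111 − 96.9) = 8.742 / 14.1 = 0.6200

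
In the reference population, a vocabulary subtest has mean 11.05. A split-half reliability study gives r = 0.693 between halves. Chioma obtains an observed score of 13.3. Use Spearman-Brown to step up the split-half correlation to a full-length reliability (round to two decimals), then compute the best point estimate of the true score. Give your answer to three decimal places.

12.895

Spearman-Brown: ρ = 2r/(1 + r) = 2(0.693)/(1 + 0.693) = 1.3860/1.693 = 0.8187 → 0.82
T̂ = ρX + (1 − ρ)μ
  = 0.82 × 13.3 + 0.18 × 11.05
  = 10.906 + 1.9890
  = 12.8950
  ≈ 12.895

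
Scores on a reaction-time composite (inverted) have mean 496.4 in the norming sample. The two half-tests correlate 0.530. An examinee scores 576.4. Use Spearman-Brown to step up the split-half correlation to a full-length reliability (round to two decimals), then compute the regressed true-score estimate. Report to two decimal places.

Spearman-Brown: ρ = 2r/(1 + r) = 2(0.530)/(1 + 0.530) = 1.0600/1.530 = 0.6928 → 0.69
T̂ = 0.69(576.4) + 0.31(496.4) = 397.716 + 153.884 = 551.600 → 551.60

551.60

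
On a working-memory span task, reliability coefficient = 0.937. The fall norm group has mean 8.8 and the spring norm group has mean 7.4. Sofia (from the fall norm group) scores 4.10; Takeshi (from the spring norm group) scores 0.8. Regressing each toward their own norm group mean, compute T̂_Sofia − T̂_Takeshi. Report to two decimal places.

T̂_Sofia = 0.937(4.10) + 0.063(8.8) = 4.3961
T̂_Takeshi = 0.937(0.8) + 0.063(7.4) = 1.2158
Difference = 4.3961 − 1.2158 = 3.1803

3.18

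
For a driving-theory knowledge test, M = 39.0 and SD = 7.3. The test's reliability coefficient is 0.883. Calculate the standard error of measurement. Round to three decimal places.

2.497

SEM = SD · √(1 − ρ) = 7.3 × √0.117 = 7.3 × 0.3421 = 2.4970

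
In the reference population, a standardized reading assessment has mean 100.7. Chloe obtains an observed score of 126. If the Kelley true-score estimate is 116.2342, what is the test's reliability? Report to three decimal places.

T̂ = ρX + (1 − ρ)μ  ⇒  T̂ − μ = ρ(X − μ)
ρ = (T̂ − μ)/(X − μ) = (116.2342 − 100.7) / (126 − 100.7) = 15.5342 / 25.3 = 0.61400

0.614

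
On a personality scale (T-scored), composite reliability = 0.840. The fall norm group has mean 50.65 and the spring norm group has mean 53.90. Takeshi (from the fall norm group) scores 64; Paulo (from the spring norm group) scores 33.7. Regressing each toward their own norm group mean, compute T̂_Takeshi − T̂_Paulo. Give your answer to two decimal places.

T̂_Takeshi = 0.840(64) + 0.160(50.65) = 61.8640
T̂_Paulo = 0.840(33.7) + 0.160(53.90) = 36.9320
Difference = 61.8640 − 36.9320 = 24.9320

24.93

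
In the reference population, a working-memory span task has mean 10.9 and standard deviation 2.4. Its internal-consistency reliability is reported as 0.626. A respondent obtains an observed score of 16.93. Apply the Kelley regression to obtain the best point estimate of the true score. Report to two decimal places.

T̂ = ρX + (1 − ρ)μ
  = 0.626 × 16.93 + 0.374 × 10.9
  = 10.59818 + 4.0766
  = 14.675
  ≈ 14.67

14.67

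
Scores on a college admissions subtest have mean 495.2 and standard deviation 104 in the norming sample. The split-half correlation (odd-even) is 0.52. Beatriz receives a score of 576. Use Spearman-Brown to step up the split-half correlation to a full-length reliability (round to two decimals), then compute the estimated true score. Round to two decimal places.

Spearman-Brown: ρ = 2r/(1 + r) = 2(0.52)/(1 + 0.52) = 1.040/1.52 = 0.6842 → 0.68
T̂ = 0.68(576) + 0.32(495.2) = 391.68 + 158.464 = 550.144 → 550.14

550.14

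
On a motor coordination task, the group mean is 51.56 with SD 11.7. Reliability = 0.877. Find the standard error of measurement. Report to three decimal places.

4.103

SEM = SD · √(1 − ρ) = 11.7 × √0.123 = 11.7 × 0.3507 = 4.1033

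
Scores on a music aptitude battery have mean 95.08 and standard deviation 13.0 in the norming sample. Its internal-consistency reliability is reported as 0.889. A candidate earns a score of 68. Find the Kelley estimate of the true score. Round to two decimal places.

71.01

T̂ = 0.889(68) + 0.111(95.08) = 60.452 + 10.55388 = 71.006 → 71.01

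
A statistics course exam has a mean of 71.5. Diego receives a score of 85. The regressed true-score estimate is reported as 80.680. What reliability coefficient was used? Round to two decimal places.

0.68

T̂ = ρX + (1 − ρ)μ  ⇒  T̂ − μ = ρ(X − μ)
ρ = (T̂ − μ)/(X − μ) = (80.680 − 71.5) / (85 − 71.5) = 9.180 / 13.5 = 0.6800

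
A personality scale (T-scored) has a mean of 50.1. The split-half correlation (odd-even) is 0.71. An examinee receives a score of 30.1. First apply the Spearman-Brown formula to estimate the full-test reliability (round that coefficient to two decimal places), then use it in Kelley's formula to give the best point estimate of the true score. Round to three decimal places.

33.500

Spearman-Brown: ρ = 2r/(1 + r) = 2(0.71)/(1 + 0.71) = 1.420/1.71 = 0.8304 → 0.83
T̂ = ρX + (1 − ρ)μ
  = 0.83 × 30.1 + 0.17 × 50.1
  = 24.983 + 8.517
  = 33.5000
  ≈ 33.500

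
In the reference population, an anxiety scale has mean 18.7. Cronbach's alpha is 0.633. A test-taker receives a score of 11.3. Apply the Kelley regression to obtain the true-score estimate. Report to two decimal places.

T̂ = ρX + (1 − ρ)μ
  = 0.633 × 11.3 + 0.367 × 18.7
  = 7.1529 + 6.8629
  = 14.016
  ≈ 14.02

14.02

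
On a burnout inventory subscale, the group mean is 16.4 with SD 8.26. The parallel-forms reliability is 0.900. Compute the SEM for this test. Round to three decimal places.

SEM = SD · √(1 − ρ) = 8.26 × √0.100 = 8.26 × 0.3162 = 2.6120

2.612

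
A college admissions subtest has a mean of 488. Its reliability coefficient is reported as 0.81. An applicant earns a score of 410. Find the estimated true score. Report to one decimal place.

424.8

T̂ = ρX + (1 − ρ)μ
  = 0.81 × 410 + 0.19 × 488
  = 332.10 + 92.72
  = 424.82
  ≈ 424.8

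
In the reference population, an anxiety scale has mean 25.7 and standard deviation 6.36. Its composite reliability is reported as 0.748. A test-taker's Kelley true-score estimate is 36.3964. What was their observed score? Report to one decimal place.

T̂ = ρX + (1 − ρ)μ  ⇒  X = (T̂ − (1 − ρ)μ) / ρ
X = (36.3964 − 0.252 × 25.7) / 0.748 = (36.3964 − 6.4764) / 0.748 = 29.9200 / 0.748 = 40.000

40.0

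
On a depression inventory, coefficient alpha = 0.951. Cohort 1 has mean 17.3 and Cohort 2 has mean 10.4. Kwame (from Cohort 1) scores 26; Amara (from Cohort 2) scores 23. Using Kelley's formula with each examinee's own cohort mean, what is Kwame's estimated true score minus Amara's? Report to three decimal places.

T̂_Kwame = 0.951(26) + 0.049(17.3) = 25.57370
T̂_Amara = 0.951(23) + 0.049(10.4) = 22.38260
Difference = 25.57370 − 22.38260 = 3.19110

3.191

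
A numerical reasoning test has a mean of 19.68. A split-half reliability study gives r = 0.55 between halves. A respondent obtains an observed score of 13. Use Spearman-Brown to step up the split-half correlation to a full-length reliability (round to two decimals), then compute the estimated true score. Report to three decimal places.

14.937

Spearman-Brown: ρ = 2r/(1 + r) = 2(0.55)/(1 + 0.55) = 1.100/1.55 = 0.7097 → 0.71
Weight the observed score by reliability and the mean by (1 − reliability): T̂ = 0.71·13 + 0.29·19.68 = 9.23 + 5.7072 = 14.9372.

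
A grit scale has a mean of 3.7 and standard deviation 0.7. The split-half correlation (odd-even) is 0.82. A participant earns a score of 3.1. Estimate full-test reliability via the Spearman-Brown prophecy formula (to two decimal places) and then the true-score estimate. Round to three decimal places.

3.160

Spearman-Brown: ρ = 2r/(1 + r) = 2(0.82)/(1 + 0.82) = 1.640/1.82 = 0.9011 → 0.90
T̂ = 0.90(3.1) + 0.10(3.7) = 2.790 + 0.370 = 3.1600 → 3.160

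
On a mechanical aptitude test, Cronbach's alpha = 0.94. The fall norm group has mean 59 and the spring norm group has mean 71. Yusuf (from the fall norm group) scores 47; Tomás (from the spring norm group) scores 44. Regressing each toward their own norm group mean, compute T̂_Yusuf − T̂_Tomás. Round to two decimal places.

2.10

T̂_Yusuf = 0.94(47) + 0.06(59) = 47.7200
T̂_Tomás = 0.94(44) + 0.06(71) = 45.6200
Difference = 47.7200 − 45.6200 = 2.1000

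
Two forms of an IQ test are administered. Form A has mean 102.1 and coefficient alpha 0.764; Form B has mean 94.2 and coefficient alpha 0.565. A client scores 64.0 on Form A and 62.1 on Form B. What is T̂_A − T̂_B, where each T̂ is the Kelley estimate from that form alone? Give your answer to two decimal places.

T̂_A = 0.764(64.0) + 0.236(102.1) = 72.9916
T̂_B = 0.565(62.1) + 0.435(94.2) = 76.0635
T̂_A − T̂_B = -3.0719

-3.07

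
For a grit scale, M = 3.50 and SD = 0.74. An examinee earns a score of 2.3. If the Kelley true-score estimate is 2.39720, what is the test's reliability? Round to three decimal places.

0.919

T̂ = ρX + (1 − ρ)μ  ⇒  T̂ − μ = ρ(X − μ)
ρ = (T̂ − μ)/(X − μ) = (2.39720 − 3.50) / (2.3 − 3.50) = -1.10280 / -1.20 = 0.91900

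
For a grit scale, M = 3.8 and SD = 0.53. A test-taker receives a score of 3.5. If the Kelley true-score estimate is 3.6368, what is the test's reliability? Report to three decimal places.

0.544

T̂ = ρX + (1 − ρ)μ  ⇒  T̂ − μ = ρ(X − μ)
ρ = (T̂ − μ)/(X − μ) = (3.6368 − 3.8) / (3.5 − 3.8) = -0.1632 / -0.3 = 0.54400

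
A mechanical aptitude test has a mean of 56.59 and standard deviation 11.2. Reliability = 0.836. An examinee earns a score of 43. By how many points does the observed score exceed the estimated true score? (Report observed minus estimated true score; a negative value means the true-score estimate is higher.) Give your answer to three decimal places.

-2.229

T̂ = 0.836(43) + 0.164(56.59) = 35.948 + 9.28076 = 45.22876 → 45.2288
X − T̂ = 43 − 45.2288 = -2.2288 → -2.229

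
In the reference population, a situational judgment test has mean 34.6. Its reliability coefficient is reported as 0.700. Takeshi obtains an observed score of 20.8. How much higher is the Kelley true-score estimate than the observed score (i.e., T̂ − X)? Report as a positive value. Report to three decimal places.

4.140

T̂ = 0.700(20.8) + 0.300(34.6) = 14.5600 + 10.3800 = 24.94000 → 24.9400
T̂ − X = 24.9400 − 20.8 = 4.1400 → 4.140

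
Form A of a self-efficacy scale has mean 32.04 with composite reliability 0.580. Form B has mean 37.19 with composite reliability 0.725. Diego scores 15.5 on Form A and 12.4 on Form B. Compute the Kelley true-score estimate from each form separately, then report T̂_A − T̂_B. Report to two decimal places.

3.23

T̂_A = 0.580(15.5) + 0.420(32.04) = 22.4468
T̂_B = 0.725(12.4) + 0.275(37.19) = 19.2172
T̂_A − T̂_B = 3.2296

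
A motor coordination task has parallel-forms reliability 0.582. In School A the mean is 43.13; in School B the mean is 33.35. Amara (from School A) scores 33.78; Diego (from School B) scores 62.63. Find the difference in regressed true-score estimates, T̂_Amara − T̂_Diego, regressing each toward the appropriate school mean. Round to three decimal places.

T̂_Amara = 0.582(33.78) + 0.418(43.13) = 37.68830
T̂_Diego = 0.582(62.63) + 0.418(33.35) = 50.39096
Difference = 37.68830 − 50.39096 = -12.70266

-12.703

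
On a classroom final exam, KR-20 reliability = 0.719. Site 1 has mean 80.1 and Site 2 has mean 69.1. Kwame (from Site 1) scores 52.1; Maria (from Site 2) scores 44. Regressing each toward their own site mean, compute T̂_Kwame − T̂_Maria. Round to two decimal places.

T̂_Kwame = 0.719(52.1) + 0.281(80.1) = 59.9680
T̂_Maria = 0.719(44) + 0.281(69.1) = 51.0531
Difference = 59.9680 − 51.0531 = 8.9149

8.91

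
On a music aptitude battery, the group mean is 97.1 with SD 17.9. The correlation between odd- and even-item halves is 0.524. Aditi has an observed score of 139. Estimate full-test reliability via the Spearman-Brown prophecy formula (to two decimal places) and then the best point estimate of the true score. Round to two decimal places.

Spearman-Brown: ρ = 2r/(1 + r) = 2(0.524)/(1 + 0.524) = 1.0480/1.524 = 0.6877 → 0.69
Regress the observed score toward the mean by the unreliability: T̂ = 0.69·139 + 0.31·97.1 = 95.91 + 30.101 = 126.011.

126.01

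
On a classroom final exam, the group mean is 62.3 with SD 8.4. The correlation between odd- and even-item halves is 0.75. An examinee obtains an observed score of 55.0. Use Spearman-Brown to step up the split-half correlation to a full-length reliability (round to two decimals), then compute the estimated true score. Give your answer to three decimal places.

Spearman-Brown: ρ = 2r/(1 + r) = 2(0.75)/(1 + 0.75) = 1.500/1.75 = 0.8571 → 0.86
Weight the observed score by reliability and the mean by (1 − reliability): T̂ = 0.86·55.0 + 0.14·62.3 = 47.300 + 8.722 = 56.0220.

56.022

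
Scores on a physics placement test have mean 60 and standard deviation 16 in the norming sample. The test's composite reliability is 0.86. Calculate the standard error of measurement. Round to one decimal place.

SEM = SD · √(1 − ρ) = 16 × √0.14 = 16 × 0.3742 = 5.987

6.0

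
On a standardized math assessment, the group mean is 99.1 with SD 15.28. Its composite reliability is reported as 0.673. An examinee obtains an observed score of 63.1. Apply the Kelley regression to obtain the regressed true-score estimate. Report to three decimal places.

T̂ = ρX + (1 − ρ)μ
  = 0.673 × 63.1 + 0.327 × 99.1
  = 42.4663 + 32.4057
  = 74.8720
  ≈ 74.872

74.872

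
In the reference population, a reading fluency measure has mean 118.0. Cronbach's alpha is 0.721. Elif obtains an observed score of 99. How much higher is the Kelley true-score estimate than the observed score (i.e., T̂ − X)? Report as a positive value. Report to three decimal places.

5.301

T̂ = ρX + (1 − ρ)μ
  = 0.721 × 99 + 0.279 × 118.0
  = 71.379 + 32.9220
  = 104.30100
  ≈ 104.3010
T̂ − X = 104.3010 − 99 = 5.3010 → 5.301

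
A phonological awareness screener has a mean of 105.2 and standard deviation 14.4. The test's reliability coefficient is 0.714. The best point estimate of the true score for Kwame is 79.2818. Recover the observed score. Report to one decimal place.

68.9

T̂ = ρX + (1 − ρ)μ  ⇒  X = (T̂ − (1 − ρ)μ) / ρ
X = (79.2818 − 0.286 × 105.2) / 0.714 = (79.2818 − 30.0872) / 0.714 = 49.1946 / 0.714 = 68.900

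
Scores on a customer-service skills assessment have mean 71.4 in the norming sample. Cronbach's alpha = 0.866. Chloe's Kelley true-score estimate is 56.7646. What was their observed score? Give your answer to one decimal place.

T̂ = ρX + (1 − ρ)μ  ⇒  X = (T̂ − (1 − ρ)μ) / ρ
X = (56.7646 − 0.134 × 71.4) / 0.866 = (56.7646 − 9.5676) / 0.866 = 47.1970 / 0.866 = 54.500

54.5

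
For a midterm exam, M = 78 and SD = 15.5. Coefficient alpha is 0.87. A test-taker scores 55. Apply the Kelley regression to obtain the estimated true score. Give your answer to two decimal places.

57.99

T̂ = 0.87(55) + 0.13(78) = 47.85 + 10.14 = 57.990 → 57.99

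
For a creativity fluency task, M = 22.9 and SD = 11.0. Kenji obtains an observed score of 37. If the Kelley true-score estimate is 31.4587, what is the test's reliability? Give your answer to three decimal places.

T̂ = ρX + (1 − ρ)μ  ⇒  T̂ − μ = ρ(X − μ)
ρ = (T̂ − μ)/(X − μ) = (31.4587 − 22.9) / (37 − 22.9) = 8.5587 / 14.1 = 0.60700

0.607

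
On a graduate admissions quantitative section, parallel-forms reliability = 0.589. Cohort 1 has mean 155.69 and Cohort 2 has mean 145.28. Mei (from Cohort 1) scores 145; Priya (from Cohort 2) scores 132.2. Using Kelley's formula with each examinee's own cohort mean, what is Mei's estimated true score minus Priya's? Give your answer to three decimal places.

T̂_Mei = 0.589(145) + 0.411(155.69) = 149.39359
T̂_Priya = 0.589(132.2) + 0.411(145.28) = 137.57588
Difference = 149.39359 − 137.57588 = 11.81771

11.818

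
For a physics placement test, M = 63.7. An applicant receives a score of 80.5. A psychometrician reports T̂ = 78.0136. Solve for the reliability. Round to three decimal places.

T̂ = ρX + (1 − ρ)μ  ⇒  T̂ − μ = ρ(X − μ)
ρ = (T̂ − μ)/(X − μ) = (78.0136 − 63.7) / (80.5 − 63.7) = 14.3136 / 16.8 = 0.85200

0.852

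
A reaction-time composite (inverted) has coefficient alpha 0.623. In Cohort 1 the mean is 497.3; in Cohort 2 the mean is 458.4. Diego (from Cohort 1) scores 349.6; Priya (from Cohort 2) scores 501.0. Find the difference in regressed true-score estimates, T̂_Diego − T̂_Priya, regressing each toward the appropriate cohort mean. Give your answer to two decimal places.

-79.66

T̂_Diego = 0.623(349.6) + 0.377(497.3) = 405.2829
T̂_Priya = 0.623(501.0) + 0.377(458.4) = 484.9398
Difference = 405.2829 − 484.9398 = -79.6569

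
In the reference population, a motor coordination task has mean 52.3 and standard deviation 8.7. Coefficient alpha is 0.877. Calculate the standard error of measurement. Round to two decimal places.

SEM = SD · √(1 − ρ) = 8.7 × √0.123 = 8.7 × 0.3507 = 3.051

3.05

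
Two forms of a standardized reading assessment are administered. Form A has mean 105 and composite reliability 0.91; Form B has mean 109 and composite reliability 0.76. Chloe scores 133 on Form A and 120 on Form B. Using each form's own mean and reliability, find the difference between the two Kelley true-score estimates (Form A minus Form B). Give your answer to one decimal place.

T̂_A = 0.91(133) + 0.09(105) = 130.480
T̂_B = 0.76(120) + 0.24(109) = 117.360
T̂_A − T̂_B = 13.120

13.1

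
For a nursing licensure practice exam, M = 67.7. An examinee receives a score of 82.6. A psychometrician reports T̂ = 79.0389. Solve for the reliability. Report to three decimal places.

T̂ = ρX + (1 − ρ)μ  ⇒  T̂ − μ = ρ(X − μ)
ρ = (T̂ − μ)/(X − μ) = (79.0389 − 67.7) / (82.6 − 67.7) = 11.3389 / 14.9 = 0.76100

0.761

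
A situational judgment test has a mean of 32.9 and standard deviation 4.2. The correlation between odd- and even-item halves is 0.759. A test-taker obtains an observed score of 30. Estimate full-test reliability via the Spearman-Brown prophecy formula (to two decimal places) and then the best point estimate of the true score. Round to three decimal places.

Spearman-Brown: ρ = 2r/(1 + r) = 2(0.759)/(1 + 0.759) = 1.5180/1.759 = 0.8630 → 0.86
T̂ = 0.86(30) + 0.14(32.9) = 25.80 + 4.606 = 30.4060 → 30.406

30.406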